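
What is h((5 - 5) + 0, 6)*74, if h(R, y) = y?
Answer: 444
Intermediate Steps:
h((5 - 5) + 0, 6)*74 = 6*74 = 444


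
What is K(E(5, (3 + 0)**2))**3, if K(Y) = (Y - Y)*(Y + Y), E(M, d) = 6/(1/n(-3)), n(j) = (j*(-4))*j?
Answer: 0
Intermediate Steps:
n(j) = -4*j**2 (n(j) = (-4*j)*j = -4*j**2)
E(M, d) = -216 (E(M, d) = 6/(1/(-4*(-3)**2)) = 6/(1/(-4*9)) = 6/(1/(-36)) = 6/(-1/36) = 6*(-36) = -216)
K(Y) = 0 (K(Y) = 0*(2*Y) = 0)
K(E(5, (3 + 0)**2))**3 = 0**3 = 0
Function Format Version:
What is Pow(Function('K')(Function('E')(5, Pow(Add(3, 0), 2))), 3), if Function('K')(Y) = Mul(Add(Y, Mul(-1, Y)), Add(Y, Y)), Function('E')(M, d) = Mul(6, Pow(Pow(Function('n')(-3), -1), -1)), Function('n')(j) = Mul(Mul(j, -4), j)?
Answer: 0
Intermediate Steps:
Function('n')(j) = Mul(-4, Pow(j, 2)) (Function('n')(j) = Mul(Mul(-4, j), j) = Mul(-4, Pow(j, 2)))
Function('E')(M, d) = -216 (Function('E')(M, d) = Mul(6, Pow(Pow(Mul(-4, Pow(-3, 2)), -1), -1)) = Mul(6, Pow(Pow(Mul(-4, 9), -1), -1)) = Mul(6, Pow(Pow(-36, -1), -1)) = Mul(6, Pow(Rational(-1, 36), -1)) = Mul(6, -36) = -216)
Function('K')(Y) = 0 (Function('K')(Y) = Mul(0, Mul(2, Y)) = 0)
Pow(Function('K')(Function('E')(5, Pow(Add(3, 0), 2))), 3) = Pow(0, 3) = 0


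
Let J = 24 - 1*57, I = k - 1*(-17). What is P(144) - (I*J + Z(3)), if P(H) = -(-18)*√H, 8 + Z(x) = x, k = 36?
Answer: 1970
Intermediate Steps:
Z(x) = -8 + x
I = 53 (I = 36 - 1*(-17) = 36 + 17 = 53)
J = -33 (J = 24 - 57 = -33)
P(H) = 18*√H
P(144) - (I*J + Z(3)) = 18*√144 - (53*(-33) + (-8 + 3)) = 18*12 - (-1749 - 5) = 216 - 1*(-1754) = 216 + 1754 = 1970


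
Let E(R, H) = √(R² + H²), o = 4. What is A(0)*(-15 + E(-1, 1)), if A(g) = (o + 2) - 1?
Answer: -75 + 5*√2 ≈ -67.929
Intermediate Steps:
E(R, H) = √(H² + R²)
A(g) = 5 (A(g) = (4 + 2) - 1 = 6 - 1 = 5)
A(0)*(-15 + E(-1, 1)) = 5*(-15 + √(1² + (-1)²)) = 5*(-15 + √(1 + 1)) = 5*(-15 + √2) = -75 + 5*√2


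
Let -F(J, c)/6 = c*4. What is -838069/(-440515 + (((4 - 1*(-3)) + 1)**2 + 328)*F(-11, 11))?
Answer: 838069/544003 ≈ 1.5406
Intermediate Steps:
F(J, c) = -24*c (F(J, c) = -6*c*4 = -24*c)
-838069/(-440515 + (((4 - 1*(-3)) + 1)**2 + 328)*F(-11, 11)) = -838069/(-440515 + (((4 - 1*(-3)) + 1)**2 + 328)*(-24*11)) = -838069/(-440515 + (((4 + 3) + 1)**2 + 328)*(-264)) = -838069/(-440515 + ((7 + 1)**2 + 328)*(-264)) = -838069/(-440515 + (8**2 + 328)*(-264)) = -838069/(-440515 + (64 + 328)*(-264)) = -838069/(-440515 + 392*(-264)) = -838069/(-440515 - 103488) = -838069/(-544003) = -838069*(-1/544003) = 838069/544003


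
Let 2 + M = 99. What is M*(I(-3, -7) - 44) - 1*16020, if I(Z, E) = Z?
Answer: -20579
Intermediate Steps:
M = 97 (M = -2 + 99 = 97)
M*(I(-3, -7) - 44) - 1*16020 = 97*(-3 - 44) - 1*16020 = 97*(-47) - 16020 = -4559 - 16020 = -20579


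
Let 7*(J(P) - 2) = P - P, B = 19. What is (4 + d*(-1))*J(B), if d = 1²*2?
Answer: 4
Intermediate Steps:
J(P) = 2 (J(P) = 2 + (P - P)/7 = 2 + (⅐)*0 = 2 + 0 = 2)
d = 2 (d = 1*2 = 2)
(4 + d*(-1))*J(B) = (4 + 2*(-1))*2 = (4 - 2)*2 = 2*2 = 4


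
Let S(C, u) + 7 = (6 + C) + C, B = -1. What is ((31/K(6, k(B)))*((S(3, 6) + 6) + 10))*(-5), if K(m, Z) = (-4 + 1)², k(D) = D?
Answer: -1085/3 ≈ -361.67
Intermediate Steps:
S(C, u) = -1 + 2*C (S(C, u) = -7 + ((6 + C) + C) = -7 + (6 + 2*C) = -1 + 2*C)
K(m, Z) = 9 (K(m, Z) = (-3)² = 9)
((31/K(6, k(B)))*((S(3, 6) + 6) + 10))*(-5) = ((31/9)*(((-1 + 2*3) + 6) + 10))*(-5) = ((31*(⅑))*(((-1 + 6) + 6) + 10))*(-5) = (31*((5 + 6) + 10)/9)*(-5) = (31*(11 + 10)/9)*(-5) = ((31/9)*21)*(-5) = (217/3)*(-5) = -1085/3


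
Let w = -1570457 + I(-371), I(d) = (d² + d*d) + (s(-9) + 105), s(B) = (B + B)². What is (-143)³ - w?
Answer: -1629461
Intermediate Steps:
s(B) = 4*B² (s(B) = (2*B)² = 4*B²)
I(d) = 429 + 2*d² (I(d) = (d² + d*d) + (4*(-9)² + 105) = (d² + d²) + (4*81 + 105) = 2*d² + (324 + 105) = 2*d² + 429 = 429 + 2*d²)
w = -1294746 (w = -1570457 + (429 + 2*(-371)²) = -1570457 + (429 + 2*137641) = -1570457 + (429 + 275282) = -1570457 + 275711 = -1294746)
(-143)³ - w = (-143)³ - 1*(-1294746) = -2924207 + 1294746 = -1629461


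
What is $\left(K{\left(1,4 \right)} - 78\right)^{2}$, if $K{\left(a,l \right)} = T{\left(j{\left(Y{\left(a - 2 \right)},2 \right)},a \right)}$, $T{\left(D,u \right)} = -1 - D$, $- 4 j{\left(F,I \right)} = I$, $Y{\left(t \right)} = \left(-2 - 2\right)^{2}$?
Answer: $\frac{24649}{4} \approx 6162.3$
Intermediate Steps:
$Y{\left(t \right)} = 16$ ($Y{\left(t \right)} = \left(-4\right)^{2} = 16$)
$j{\left(F,I \right)} = - \frac{I}{4}$
$K{\left(a,l \right)} = - \frac{1}{2}$ ($K{\left(a,l \right)} = -1 - \left(- \frac{1}{4}\right) 2 = -1 - - \frac{1}{2} = -1 + \frac{1}{2} = - \frac{1}{2}$)
$\left(K{\left(1,4 \right)} - 78\right)^{2} = \left(- \frac{1}{2} - 78\right)^{2} = \left(- \frac{157}{2}\right)^{2} = \frac{24649}{4}$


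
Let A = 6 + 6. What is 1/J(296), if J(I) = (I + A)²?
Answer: 1/94864 ≈ 1.0541e-5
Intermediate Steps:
A = 12
J(I) = (12 + I)² (J(I) = (I + 12)² = (12 + I)²)
1/J(296) = 1/((12 + 296)²) = 1/(308²) = 1/94864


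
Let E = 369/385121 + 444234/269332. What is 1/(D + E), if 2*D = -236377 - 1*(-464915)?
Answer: 7408957798/846626425992935 ≈ 8.7512e-6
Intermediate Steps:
D = 114269 (D = (-236377 - 1*(-464915))/2 = (-236377 + 464915)/2 = (½)*228538 = 114269)
E = 12227373273/7408957798 (E = 369*(1/385121) + 444234*(1/269332) = 369/385121 + 31731/19238 = 12227373273/7408957798 ≈ 1.6504)
1/(D + E) = 1/(114269 + 12227373273/7408957798) = 1/(846626425992935/7408957798) = 7408957798/846626425992935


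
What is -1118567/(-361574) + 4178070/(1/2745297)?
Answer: 4147269340985426027/361574 ≈ 1.1470e+13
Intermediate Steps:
-1118567/(-361574) + 4178070/(1/2745297) = -1118567*(-1/361574) + 4178070/(1/2745297) = 1118567/361574 + 4178070*2745297 = 1118567/361574 + 11470043036790 = 4147269340985426027/361574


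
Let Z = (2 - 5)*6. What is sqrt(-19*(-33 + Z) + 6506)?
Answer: 5*sqrt(299) ≈ 86.458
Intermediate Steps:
Z = -18 (Z = -3*6 = -18)
sqrt(-19*(-33 + Z) + 6506) = sqrt(-19*(-33 - 18) + 6506) = sqrt(-19*(-51) + 6506) = sqrt(969 + 6506) = sqrt(7475) = 5*sqrt(299)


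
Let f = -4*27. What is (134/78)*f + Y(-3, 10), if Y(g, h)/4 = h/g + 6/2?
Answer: -7288/39 ≈ -186.87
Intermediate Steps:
Y(g, h) = 12 + 4*h/g (Y(g, h) = 4*(h/g + 6/2) = 4*(h/g + 6*(½)) = 4*(h/g + 3) = 4*(3 + h/g) = 12 + 4*h/g)
f = -108
(134/78)*f + Y(-3, 10) = (134/78)*(-108) + (12 + 4*10/(-3)) = (134*(1/78))*(-108) + (12 + 4*10*(-⅓)) = (67/39)*(-108) + (12 - 40/3) = -2412/13 - 4/3 = -7288/39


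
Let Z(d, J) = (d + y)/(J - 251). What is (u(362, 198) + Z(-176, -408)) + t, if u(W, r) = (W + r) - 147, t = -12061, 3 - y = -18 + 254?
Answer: -7675623/659 ≈ -11647.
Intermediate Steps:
y = -233 (y = 3 - (-18 + 254) = 3 - 1*236 = 3 - 236 = -233)
u(W, r) = -147 + W + r
Z(d, J) = (-233 + d)/(-251 + J) (Z(d, J) = (d - 233)/(J - 251) = (-233 + d)/(-251 + J))
(u(362, 198) + Z(-176, -408)) + t = ((-147 + 362 + 198) + (-233 - 176)/(-251 - 408)) - 12061 = (413 - 409/(-659)) - 12061 = (413 - 1/659*(-409)) - 12061 = (413 + 409/659) - 12061 = 272576/659 - 12061 = -7675623/659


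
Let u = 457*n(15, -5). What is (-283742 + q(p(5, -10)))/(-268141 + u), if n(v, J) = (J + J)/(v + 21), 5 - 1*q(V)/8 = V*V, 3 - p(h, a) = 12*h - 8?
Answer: 5452380/4828823 ≈ 1.1291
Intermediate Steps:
p(h, a) = 11 - 12*h (p(h, a) = 3 - (12*h - 8) = 3 - (-8 + 12*h) = 3 + (8 - 12*h) = 11 - 12*h)
q(V) = 40 - 8*V**2 (q(V) = 40 - 8*V*V = 40 - 8*V**2)
n(v, J) = 2*J/(21 + v) (n(v, J) = (2*J)/(21 + v) = 2*J/(21 + v))
u = -2285/18 (u = 457*(2*(-5)/(21 + 15)) = 457*(2*(-5)/36) = 457*(2*(-5)*(1/36)) = 457*(-5/18) = -2285/18 ≈ -126.94)
(-283742 + q(p(5, -10)))/(-268141 + u) = (-283742 + (40 - 8*(11 - 12*5)**2))/(-268141 - 2285/18) = (-283742 + (40 - 8*(11 - 60)**2))/(-4828823/18) = (-283742 + (40 - 8*(-49)**2))*(-18/4828823) = (-283742 + (40 - 8*2401))*(-18/4828823) = (-283742 + (40 - 19208))*(-18/4828823) = (-283742 - 19168)*(-18/4828823) = -302910*(-18/4828823) = 5452380/4828823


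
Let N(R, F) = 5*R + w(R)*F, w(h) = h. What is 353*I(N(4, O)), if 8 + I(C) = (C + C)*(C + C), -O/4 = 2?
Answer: 200504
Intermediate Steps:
O = -8 (O = -4*2 = -8)
N(R, F) = 5*R + F*R (N(R, F) = 5*R + R*F = 5*R + F*R)
I(C) = -8 + 4*C² (I(C) = -8 + (C + C)*(C + C) = -8 + (2*C)*(2*C) = -8 + 4*C²)
353*I(N(4, O)) = 353*(-8 + 4*(4*(5 - 8))²) = 353*(-8 + 4*(4*(-3))²) = 353*(-8 + 4*(-12)²) = 353*(-8 + 4*144) = 353*(-8 + 576) = 353*568 = 200504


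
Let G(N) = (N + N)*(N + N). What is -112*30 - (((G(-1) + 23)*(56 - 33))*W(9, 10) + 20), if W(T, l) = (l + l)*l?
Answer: -127580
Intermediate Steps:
W(T, l) = 2*l² (W(T, l) = (2*l)*l = 2*l²)
G(N) = 4*N² (G(N) = (2*N)*(2*N) = 4*N²)
-112*30 - (((G(-1) + 23)*(56 - 33))*W(9, 10) + 20) = -112*30 - (((4*(-1)² + 23)*(56 - 33))*(2*10²) + 20) = -3360 - (((4*1 + 23)*23)*(2*100) + 20) = -3360 - (((4 + 23)*23)*200 + 20) = -3360 - ((27*23)*200 + 20) = -3360 - (621*200 + 20) = -3360 - (124200 + 20) = -3360 - 1*124220 = -3360 - 124220 = -127580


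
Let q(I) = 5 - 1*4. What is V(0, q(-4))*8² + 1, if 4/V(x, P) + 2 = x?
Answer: -127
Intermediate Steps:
q(I) = 1 (q(I) = 5 - 4 = 1)
V(x, P) = 4/(-2 + x)
V(0, q(-4))*8² + 1 = (4/(-2 + 0))*8² + 1 = (4/(-2))*64 + 1 = (4*(-½))*64 + 1 = -2*64 + 1 = -128 + 1 = -127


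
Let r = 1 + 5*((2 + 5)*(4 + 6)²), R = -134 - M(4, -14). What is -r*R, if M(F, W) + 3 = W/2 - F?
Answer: 420120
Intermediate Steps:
M(F, W) = -3 + W/2 - F (M(F, W) = -3 + (W/2 - F) = -3 + W/2 - F)
R = -120 (R = -134 - (-3 + (½)*(-14) - 1*4) = -134 - (-3 - 7 - 4) = -134 - 1*(-14) = -134 + 14 = -120)
r = 3501 (r = 1 + 5*(7*10²) = 1 + 5*(7*100) = 1 + 5*700 = 1 + 3500 = 3501)
-r*R = -3501*(-120) = -1*(-420120) = 420120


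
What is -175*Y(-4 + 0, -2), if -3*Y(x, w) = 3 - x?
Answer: 1225/3 ≈ 408.33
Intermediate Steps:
Y(x, w) = -1 + x/3 (Y(x, w) = -(3 - x)/3 = -1 + x/3)
-175*Y(-4 + 0, -2) = -175*(-1 + (-4 + 0)/3) = -175*(-1 + (⅓)*(-4)) = -175*(-1 - 4/3) = -175*(-7/3) = 1225/3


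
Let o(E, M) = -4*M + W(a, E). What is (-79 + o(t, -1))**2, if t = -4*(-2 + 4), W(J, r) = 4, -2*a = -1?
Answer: 5041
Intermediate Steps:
a = 1/2 (a = -1/2*(-1) = 1/2 ≈ 0.50000)
t = -8 (t = -4*2 = -8)
o(E, M) = 4 - 4*M (o(E, M) = -4*M + 4 = 4 - 4*M)
(-79 + o(t, -1))**2 = (-79 + (4 - 4*(-1)))**2 = (-79 + (4 + 4))**2 = (-79 + 8)**2 = (-71)**2 = 5041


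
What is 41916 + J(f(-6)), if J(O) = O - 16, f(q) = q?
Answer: 41894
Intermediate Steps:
J(O) = -16 + O
41916 + J(f(-6)) = 41916 + (-16 - 6) = 41916 - 22 = 41894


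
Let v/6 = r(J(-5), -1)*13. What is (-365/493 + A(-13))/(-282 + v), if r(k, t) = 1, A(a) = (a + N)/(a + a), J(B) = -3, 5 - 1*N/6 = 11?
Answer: -4889/871624 ≈ -0.0056091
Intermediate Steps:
N = -36 (N = 30 - 6*11 = 30 - 66 = -36)
A(a) = (-36 + a)/(2*a) (A(a) = (a - 36)/(a + a) = (-36 + a)/((2*a)) = (-36 + a)*(1/(2*a)) = (-36 + a)/(2*a))
v = 78 (v = 6*(1*13) = 6*13 = 78)
(-365/493 + A(-13))/(-282 + v) = (-365/493 + (½)*(-36 - 13)/(-13))/(-282 + 78) = (-365*1/493 + (½)*(-1/13)*(-49))/(-204) = (-365/493 + 49/26)*(-1/204) = (14667/12818)*(-1/204) = -4889/871624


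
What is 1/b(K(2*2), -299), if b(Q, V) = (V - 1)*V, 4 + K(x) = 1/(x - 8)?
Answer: 1/89700 ≈ 1.1148e-5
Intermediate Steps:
K(x) = -4 + 1/(-8 + x) (K(x) = -4 + 1/(x - 8) = -4 + 1/(-8 + x))
b(Q, V) = V*(-1 + V) (b(Q, V) = (-1 + V)*V = V*(-1 + V))
1/b(K(2*2), -299) = 1/(-299*(-1 - 299)) = 1/(-299*(-300)) = 1/89700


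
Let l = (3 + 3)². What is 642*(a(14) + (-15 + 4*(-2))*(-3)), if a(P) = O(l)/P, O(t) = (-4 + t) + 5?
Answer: 321963/7 ≈ 45995.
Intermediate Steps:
l = 36 (l = 6² = 36)
O(t) = 1 + t
a(P) = 37/P (a(P) = (1 + 36)/P = 37/P)
642*(a(14) + (-15 + 4*(-2))*(-3)) = 642*(37/14 + (-15 + 4*(-2))*(-3)) = 642*(37*(1/14) + (-15 - 8)*(-3)) = 642*(37/14 - 23*(-3)) = 642*(37/14 + 69) = 642*(1003/14) = 321963/7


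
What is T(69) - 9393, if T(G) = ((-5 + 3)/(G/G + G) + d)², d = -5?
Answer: -11475449/1225 ≈ -9367.7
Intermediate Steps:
T(G) = (-5 - 2/(1 + G))² (T(G) = ((-5 + 3)/(G/G + G) - 5)² = (-2/(1 + G) - 5)² = (-5 - 2/(1 + G))²)
T(69) - 9393 = (7 + 5*69)²/(1 + 69)² - 9393 = (7 + 345)²/70² - 9393 = (1/4900)*352² - 9393 = (1/4900)*123904 - 9393 = 30976/1225 - 9393 = -11475449/1225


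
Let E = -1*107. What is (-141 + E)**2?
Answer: 61504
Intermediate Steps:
E = -107
(-141 + E)**2 = (-141 - 107)**2 = (-248)**2 = 61504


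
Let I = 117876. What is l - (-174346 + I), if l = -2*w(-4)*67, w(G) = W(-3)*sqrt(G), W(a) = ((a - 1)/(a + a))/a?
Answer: 56470 + 536*I/9 ≈ 56470.0 + 59.556*I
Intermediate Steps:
W(a) = (-1 + a)/(2*a**2) (W(a) = ((-1 + a)/((2*a)))/a = ((-1 + a)*(1/(2*a)))/a = ((-1 + a)/(2*a))/a = (-1 + a)/(2*a**2))
w(G) = -2*sqrt(G)/9 (w(G) = ((1/2)*(-1 - 3)/(-3)**2)*sqrt(G) = ((1/2)*(1/9)*(-4))*sqrt(G) = -2*sqrt(G)/9)
l = 536*I/9 (l = -(-4)*sqrt(-4)/9*67 = -(-4)*2*I/9*67 = -(-8)*I/9*67 = (8*I/9)*67 = 536*I/9 ≈ 59.556*I)
l - (-174346 + I) = 536*I/9 - (-174346 + 117876) = 536*I/9 - 1*(-56470) = 536*I/9 + 56470 = 56470 + 536*I/9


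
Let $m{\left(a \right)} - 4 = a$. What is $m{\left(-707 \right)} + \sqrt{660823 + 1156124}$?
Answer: $-703 + 3 \sqrt{201883} \approx 644.94$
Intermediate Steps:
$m{\left(a \right)} = 4 + a$
$m{\left(-707 \right)} + \sqrt{660823 + 1156124} = \left(4 - 707\right) + \sqrt{660823 + 1156124} = -703 + \sqrt{1816947} = -703 + 3 \sqrt{201883}$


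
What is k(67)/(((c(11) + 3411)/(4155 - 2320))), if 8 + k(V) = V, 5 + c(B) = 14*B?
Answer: 21653/712 ≈ 30.412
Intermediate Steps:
c(B) = -5 + 14*B
k(V) = -8 + V
k(67)/(((c(11) + 3411)/(4155 - 2320))) = (-8 + 67)/((((-5 + 14*11) + 3411)/(4155 - 2320))) = 59/((((-5 + 154) + 3411)/1835)) = 59/(((149 + 3411)*(1/1835))) = 59/((3560*(1/1835))) = 59/(712/367) = 59*(367/712) = 21653/712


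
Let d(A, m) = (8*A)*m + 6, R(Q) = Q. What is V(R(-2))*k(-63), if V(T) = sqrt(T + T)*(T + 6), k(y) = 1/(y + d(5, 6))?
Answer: 8*I/183 ≈ 0.043716*I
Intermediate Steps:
d(A, m) = 6 + 8*A*m (d(A, m) = 8*A*m + 6 = 6 + 8*A*m)
k(y) = 1/(246 + y) (k(y) = 1/(y + (6 + 8*5*6)) = 1/(y + (6 + 240)) = 1/(y + 246) = 1/(246 + y))
V(T) = sqrt(2)*sqrt(T)*(6 + T) (V(T) = sqrt(2*T)*(6 + T) = (sqrt(2)*sqrt(T))*(6 + T) = sqrt(2)*sqrt(T)*(6 + T))
V(R(-2))*k(-63) = (sqrt(2)*sqrt(-2)*(6 - 2))/(246 - 63) = (sqrt(2)*(I*sqrt(2))*4)/183 = (8*I)*(1/183) = 8*I/183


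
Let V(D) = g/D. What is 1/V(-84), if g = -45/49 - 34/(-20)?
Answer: -41160/383 ≈ -107.47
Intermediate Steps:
g = 383/490 (g = -45*1/49 - 34*(-1/20) = -45/49 + 17/10 = 383/490 ≈ 0.78163)
V(D) = 383/(490*D)
1/V(-84) = 1/((383/490)/(-84)) = 1/((383/490)*(-1/84)) = 1/(-383/41160) = -41160/383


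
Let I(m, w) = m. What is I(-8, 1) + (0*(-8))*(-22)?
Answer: -8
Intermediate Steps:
I(-8, 1) + (0*(-8))*(-22) = -8 + (0*(-8))*(-22) = -8 + 0*(-22) = -8 + 0 = -8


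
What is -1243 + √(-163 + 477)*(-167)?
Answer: -1243 - 167*√314 ≈ -4202.3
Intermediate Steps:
-1243 + √(-163 + 477)*(-167) = -1243 + √314*(-167) = -1243 - 167*√314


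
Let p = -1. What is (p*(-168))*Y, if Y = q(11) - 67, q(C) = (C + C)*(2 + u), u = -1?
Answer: -7560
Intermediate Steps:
q(C) = 2*C (q(C) = (C + C)*(2 - 1) = (2*C)*1 = 2*C)
Y = -45 (Y = 2*11 - 67 = 22 - 67 = -45)
(p*(-168))*Y = -1*(-168)*(-45) = 168*(-45) = -7560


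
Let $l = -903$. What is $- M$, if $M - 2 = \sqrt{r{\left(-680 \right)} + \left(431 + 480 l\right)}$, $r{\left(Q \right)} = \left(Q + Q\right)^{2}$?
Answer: $-2 - 3 \sqrt{157399} \approx -1192.2$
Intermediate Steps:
$r{\left(Q \right)} = 4 Q^{2}$ ($r{\left(Q \right)} = \left(2 Q\right)^{2} = 4 Q^{2}$)
$M = 2 + 3 \sqrt{157399}$ ($M = 2 + \sqrt{4 \left(-680\right)^{2} + \left(431 + 480 \left(-903\right)\right)} = 2 + \sqrt{4 \cdot 462400 + \left(431 - 433440\right)} = 2 + \sqrt{1849600 - 433009} = 2 + \sqrt{1416591} = 2 + 3 \sqrt{157399} \approx 1192.2$)
$- M = - (2 + 3 \sqrt{157399}) = -2 - 3 \sqrt{157399}$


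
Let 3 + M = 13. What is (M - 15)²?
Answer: 25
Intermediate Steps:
M = 10 (M = -3 + 13 = 10)
(M - 15)² = (10 - 15)² = (-5)² = 25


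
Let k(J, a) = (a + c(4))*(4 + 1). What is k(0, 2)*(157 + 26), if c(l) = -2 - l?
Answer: -3660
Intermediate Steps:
k(J, a) = -30 + 5*a (k(J, a) = (a + (-2 - 1*4))*(4 + 1) = (a + (-2 - 4))*5 = (a - 6)*5 = (-6 + a)*5 = -30 + 5*a)
k(0, 2)*(157 + 26) = (-30 + 5*2)*(157 + 26) = (-30 + 10)*183 = -20*183 = -3660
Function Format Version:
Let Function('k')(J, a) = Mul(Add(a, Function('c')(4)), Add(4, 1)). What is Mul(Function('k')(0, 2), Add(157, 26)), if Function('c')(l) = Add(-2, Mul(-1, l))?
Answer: -3660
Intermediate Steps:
Function('k')(J, a) = Add(-30, Mul(5, a)) (Function('k')(J, a) = Mul(Add(a, Add(-2, Mul(-1, 4))), Add(4, 1)) = Mul(Add(a, Add(-2, -4)), 5) = Mul(Add(a, -6), 5) = Mul(Add(-6, a), 5) = Add(-30, Mul(5, a)))
Mul(Function('k')(0, 2), Add(157, 26)) = Mul(Add(-30, Mul(5, 2)), Add(157, 26)) = Mul(Add(-30, 10), 183) = Mul(-20, 183) = -3660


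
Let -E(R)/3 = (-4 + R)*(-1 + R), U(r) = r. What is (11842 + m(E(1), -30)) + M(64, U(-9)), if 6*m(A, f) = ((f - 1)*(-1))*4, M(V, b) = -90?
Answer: 35318/3 ≈ 11773.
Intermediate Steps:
E(R) = -3*(-1 + R)*(-4 + R) (E(R) = -3*(-4 + R)*(-1 + R) = -3*(-1 + R)*(-4 + R))
m(A, f) = 2/3 - 2*f/3 (m(A, f) = (((f - 1)*(-1))*4)/6 = (((-1 + f)*(-1))*4)/6 = ((1 - f)*4)/6 = (4 - 4*f)/6 = 2/3 - 2*f/3)
(11842 + m(E(1), -30)) + M(64, U(-9)) = (11842 + (2/3 - 2/3*(-30))) - 90 = (11842 + (2/3 + 20)) - 90 = (11842 + 62/3) - 90 = 35588/3 - 90 = 35318/3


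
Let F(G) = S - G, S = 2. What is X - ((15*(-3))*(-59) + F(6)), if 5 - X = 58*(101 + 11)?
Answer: -9142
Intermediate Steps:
F(G) = 2 - G
X = -6491 (X = 5 - 58*(101 + 11) = 5 - 58*112 = 5 - 1*6496 = 5 - 6496 = -6491)
X - ((15*(-3))*(-59) + F(6)) = -6491 - ((15*(-3))*(-59) + (2 - 1*6)) = -6491 - (-45*(-59) + (2 - 6)) = -6491 - (2655 - 4) = -6491 - 1*2651 = -6491 - 2651 = -9142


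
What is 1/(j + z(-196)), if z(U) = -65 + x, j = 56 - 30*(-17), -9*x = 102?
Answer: 3/1469 ≈ 0.0020422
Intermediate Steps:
x = -34/3 (x = -1/9*102 = -34/3 ≈ -11.333)
j = 566 (j = 56 + 510 = 566)
z(U) = -229/3 (z(U) = -65 - 34/3 = -229/3)
1/(j + z(-196)) = 1/(566 - 229/3) = 1/(1469/3) = 3/1469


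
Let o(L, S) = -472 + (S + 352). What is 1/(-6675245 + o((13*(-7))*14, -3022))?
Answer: -1/6678387 ≈ -1.4974e-7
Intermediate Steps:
o(L, S) = -120 + S (o(L, S) = -472 + (352 + S) = -120 + S)
1/(-6675245 + o((13*(-7))*14, -3022)) = 1/(-6675245 + (-120 - 3022)) = 1/(-6675245 - 3142) = 1/(-6678387) = -1/6678387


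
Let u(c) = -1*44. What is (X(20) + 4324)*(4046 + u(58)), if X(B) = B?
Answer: 17384688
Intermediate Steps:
u(c) = -44
(X(20) + 4324)*(4046 + u(58)) = (20 + 4324)*(4046 - 44) = 4344*4002 = 17384688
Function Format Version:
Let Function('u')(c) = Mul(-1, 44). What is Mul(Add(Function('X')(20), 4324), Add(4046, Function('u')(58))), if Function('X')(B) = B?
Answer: 17384688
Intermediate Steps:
Function('u')(c) = -44
Mul(Add(Function('X')(20), 4324), Add(4046, Function('u')(58))) = Mul(Add(20, 4324), Add(4046, -44)) = Mul(4344, 4002) = 17384688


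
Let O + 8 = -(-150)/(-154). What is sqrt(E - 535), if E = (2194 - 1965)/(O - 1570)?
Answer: 2*I*sqrt(24415066367)/13509 ≈ 23.133*I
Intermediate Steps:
O = -691/77 (O = -8 - (-150)/(-154) = -8 - (-150)*(-1)/154 = -8 - 2*75/154 = -8 - 75/77 = -691/77 ≈ -8.9740)
E = -17633/121581 (E = (2194 - 1965)/(-691/77 - 1570) = 229/(-121581/77) = 229*(-77/121581) = -17633/121581 ≈ -0.14503)
sqrt(E - 535) = sqrt(-17633/121581 - 535) = sqrt(-65063468/121581) = 2*I*sqrt(24415066367)/13509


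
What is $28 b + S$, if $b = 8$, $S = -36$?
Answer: $188$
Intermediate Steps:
$28 b + S = 28 \cdot 8 - 36 = 224 - 36 = 188$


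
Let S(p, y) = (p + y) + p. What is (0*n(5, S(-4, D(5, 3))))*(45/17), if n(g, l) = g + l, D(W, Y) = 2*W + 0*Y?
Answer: 0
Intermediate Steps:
D(W, Y) = 2*W (D(W, Y) = 2*W + 0 = 2*W)
S(p, y) = y + 2*p
(0*n(5, S(-4, D(5, 3))))*(45/17) = (0*(5 + (2*5 + 2*(-4))))*(45/17) = (0*(5 + (10 - 8)))*(45*(1/17)) = (0*(5 + 2))*(45/17) = (0*7)*(45/17) = 0*(45/17) = 0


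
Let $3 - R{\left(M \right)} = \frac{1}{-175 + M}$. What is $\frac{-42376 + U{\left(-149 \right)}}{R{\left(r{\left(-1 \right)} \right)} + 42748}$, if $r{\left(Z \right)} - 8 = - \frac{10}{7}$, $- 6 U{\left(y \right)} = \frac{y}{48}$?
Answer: $- \frac{1598742209}{1612909952} \approx -0.99122$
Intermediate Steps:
$U{\left(y \right)} = - \frac{y}{288}$ ($U{\left(y \right)} = - \frac{y \frac{1}{48}}{6} = - \frac{\frac{1}{48} y}{6} = - \frac{y}{288}$)
$r{\left(Z \right)} = \frac{46}{7}$ ($r{\left(Z \right)} = 8 - \frac{10}{7} = \frac{46}{7}$)
$R{\left(M \right)} = 3 - \frac{1}{-175 + M}$
$\frac{-42376 + U{\left(-149 \right)}}{R{\left(r{\left(-1 \right)} \right)} + 42748} = \frac{-42376 - - \frac{149}{288}}{\frac{-526 + 3 \cdot \frac{46}{7}}{-175 + \frac{46}{7}} + 42748} = \frac{-42376 + \frac{149}{288}}{\frac{-526 + \frac{138}{7}}{- \frac{1179}{7}} + 42748} = - \frac{12204139}{288 \left(\left(- \frac{7}{1179}\right) \left(- \frac{3544}{7}\right) + 42748\right)} = - \frac{12204139}{288 \left(\frac{3544}{1179} + 42748\right)} = - \frac{12204139}{288 \cdot \frac{50403436}{1179}} = \left(- \frac{12204139}{288}\right) \frac{1179}{50403436} = - \frac{1598742209}{1612909952}$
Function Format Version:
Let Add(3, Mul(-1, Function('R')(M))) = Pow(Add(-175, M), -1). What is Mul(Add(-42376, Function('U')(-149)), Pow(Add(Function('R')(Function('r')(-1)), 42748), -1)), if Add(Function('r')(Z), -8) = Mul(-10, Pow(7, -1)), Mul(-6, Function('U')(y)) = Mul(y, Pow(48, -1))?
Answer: Rational(-1598742209, 1612909952) ≈ -0.99122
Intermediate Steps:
Function('U')(y) = Mul(Rational(-1, 288), y) (Function('U')(y) = Mul(Rational(-1, 6), Mul(y, Pow(48, -1))) = Mul(Rational(-1, 6), Mul(y, Rational(1, 48))) = Mul(Rational(-1, 6), Mul(Rational(1, 48), y)) = Mul(Rational(-1, 288), y))
Function('r')(Z) = Rational(46, 7) (Function('r')(Z) = Add(8, Mul(-10, Pow(7, -1))) = Add(8, Mul(-10, Rational(1, 7))) = Add(8, Rational(-10, 7)) = Rational(46, 7))
Function('R')(M) = Add(3, Mul(-1, Pow(Add(-175, M), -1)))
Mul(Add(-42376, Function('U')(-149)), Pow(Add(Function('R')(Function('r')(-1)), 42748), -1)) = Mul(Add(-42376, Mul(Rational(-1, 288), -149)), Pow(Add(Mul(Pow(Add(-175, Rational(46, 7)), -1), Add(-526, Mul(3, Rational(46, 7)))), 42748), -1)) = Mul(Add(-42376, Rational(149, 288)), Pow(Add(Mul(Pow(Rational(-1179, 7), -1), Add(-526, Rational(138, 7))), 42748), -1)) = Mul(Rational(-12204139, 288), Pow(Add(Mul(Rational(-7, 1179), Rational(-3544, 7)), 42748), -1)) = Mul(Rational(-12204139, 288), Pow(Add(Rational(3544, 1179), 42748), -1)) = Mul(Rational(-12204139, 288), Pow(Rational(50403436, 1179), -1)) = Mul(Rational(-12204139, 288), Rational(1179, 50403436)) = Rational(-1598742209, 1612909952)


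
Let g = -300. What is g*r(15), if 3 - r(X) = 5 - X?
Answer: -3900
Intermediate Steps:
r(X) = -2 + X (r(X) = 3 - (5 - X) = 3 + (-5 + X) = -2 + X)
g*r(15) = -300*(-2 + 15) = -300*13 = -3900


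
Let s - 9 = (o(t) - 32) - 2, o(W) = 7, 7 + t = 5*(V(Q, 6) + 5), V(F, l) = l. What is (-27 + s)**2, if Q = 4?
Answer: 2025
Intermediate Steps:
t = 48 (t = -7 + 5*(6 + 5) = -7 + 5*11 = -7 + 55 = 48)
s = -18 (s = 9 + ((7 - 32) - 2) = 9 + (-25 - 2) = 9 - 27 = -18)
(-27 + s)**2 = (-27 - 18)**2 = (-45)**2 = 2025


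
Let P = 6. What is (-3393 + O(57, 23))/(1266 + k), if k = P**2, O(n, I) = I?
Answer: -1685/651 ≈ -2.5883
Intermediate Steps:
k = 36 (k = 6**2 = 36)
(-3393 + O(57, 23))/(1266 + k) = (-3393 + 23)/(1266 + 36) = -3370/1302 = -3370*1/1302 = -1685/651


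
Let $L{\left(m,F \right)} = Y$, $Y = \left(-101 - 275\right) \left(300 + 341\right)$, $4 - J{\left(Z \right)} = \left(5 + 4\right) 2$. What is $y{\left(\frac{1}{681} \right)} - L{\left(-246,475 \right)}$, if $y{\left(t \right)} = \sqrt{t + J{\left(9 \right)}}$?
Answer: $241016 + \frac{i \sqrt{6491973}}{681} \approx 2.4102 \cdot 10^{5} + 3.7415 i$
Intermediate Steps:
$J{\left(Z \right)} = -14$ ($J{\left(Z \right)} = 4 - \left(5 + 4\right) 2 = 4 - 9 \cdot 2 = 4 - 18 = -14$)
$Y = -241016$ ($Y = \left(-376\right) 641 = -241016$)
$L{\left(m,F \right)} = -241016$
$y{\left(t \right)} = \sqrt{-14 + t}$ ($y{\left(t \right)} = \sqrt{t - 14} = \sqrt{-14 + t}$)
$y{\left(\frac{1}{681} \right)} - L{\left(-246,475 \right)} = \sqrt{-14 + \frac{1}{681}} - -241016 = \sqrt{-14 + \frac{1}{681}} + 241016 = \sqrt{- \frac{9533}{681}} + 241016 = \frac{i \sqrt{6491973}}{681} + 241016 = 241016 + \frac{i \sqrt{6491973}}{681}$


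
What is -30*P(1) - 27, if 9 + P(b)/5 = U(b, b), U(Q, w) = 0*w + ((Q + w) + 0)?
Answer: 1023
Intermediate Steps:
U(Q, w) = Q + w (U(Q, w) = 0 + (Q + w) = Q + w)
P(b) = -45 + 10*b (P(b) = -45 + 5*(b + b) = -45 + 5*(2*b) = -45 + 10*b)
-30*P(1) - 27 = -30*(-45 + 10*1) - 27 = -30*(-45 + 10) - 27 = -30*(-35) - 27 = 1050 - 27 = 1023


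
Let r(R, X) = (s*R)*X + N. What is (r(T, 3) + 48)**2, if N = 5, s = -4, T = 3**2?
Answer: 3025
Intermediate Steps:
T = 9
r(R, X) = 5 - 4*R*X (r(R, X) = (-4*R)*X + 5 = -4*R*X + 5 = 5 - 4*R*X)
(r(T, 3) + 48)**2 = ((5 - 4*9*3) + 48)**2 = ((5 - 108) + 48)**2 = (-103 + 48)**2 = (-55)**2 = 3025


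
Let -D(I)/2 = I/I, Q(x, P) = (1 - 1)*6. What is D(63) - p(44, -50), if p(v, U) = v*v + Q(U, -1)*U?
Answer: -1938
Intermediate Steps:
Q(x, P) = 0 (Q(x, P) = 0*6 = 0)
p(v, U) = v² (p(v, U) = v*v + 0*U = v² + 0 = v²)
D(I) = -2 (D(I) = -2*I/I = -2*1 = -2)
D(63) - p(44, -50) = -2 - 1*44² = -2 - 1*1936 = -2 - 1936 = -1938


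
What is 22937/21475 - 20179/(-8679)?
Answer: 632414248/186381525 ≈ 3.3931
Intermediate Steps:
22937/21475 - 20179/(-8679) = 22937*(1/21475) - 20179*(-1/8679) = 22937/21475 + 20179/8679 = 632414248/186381525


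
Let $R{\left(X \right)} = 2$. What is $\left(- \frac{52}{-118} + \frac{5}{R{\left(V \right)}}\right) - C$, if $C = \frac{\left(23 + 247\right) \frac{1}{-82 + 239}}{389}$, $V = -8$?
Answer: $\frac{21160471}{7206614} \approx 2.9363$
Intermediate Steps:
$C = \frac{270}{61073}$ ($C = \frac{270}{157} \cdot \frac{1}{389} = \frac{270}{61073} \approx 0.0044209$)
$\left(- \frac{52}{-118} + \frac{5}{R{\left(V \right)}}\right) - C = \left(- \frac{52}{-118} + \frac{5}{2}\right) - \frac{270}{61073} = \left(\left(-52\right) \left(- \frac{1}{118}\right) + 5 \cdot \frac{1}{2}\right) - \frac{270}{61073} = \left(\frac{26}{59} + \frac{5}{2}\right) - \frac{270}{61073} = \frac{347}{118} - \frac{270}{61073} = \frac{21160471}{7206614}$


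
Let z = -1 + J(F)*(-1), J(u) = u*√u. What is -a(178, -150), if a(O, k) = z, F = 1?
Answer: 2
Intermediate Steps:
J(u) = u^(3/2)
z = -2 (z = -1 + 1^(3/2)*(-1) = -1 + 1*(-1) = -1 - 1 = -2)
a(O, k) = -2
-a(178, -150) = -1*(-2) = 2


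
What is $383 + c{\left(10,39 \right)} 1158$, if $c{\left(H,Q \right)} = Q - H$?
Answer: $33965$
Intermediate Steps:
$383 + c{\left(10,39 \right)} 1158 = 383 + \left(39 - 10\right) 1158 = 383 + 29 \cdot 1158 = 383 + 33582 = 33965$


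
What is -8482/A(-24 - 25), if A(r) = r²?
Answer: -8482/2401 ≈ -3.5327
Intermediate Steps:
-8482/A(-24 - 25) = -8482/(-24 - 25)² = -8482/((-49)²) = -8482/2401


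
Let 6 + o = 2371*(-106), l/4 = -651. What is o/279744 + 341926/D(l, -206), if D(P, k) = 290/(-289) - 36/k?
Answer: -177954484446239/431295312 ≈ -4.1260e+5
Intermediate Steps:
l = -2604 (l = 4*(-651) = -2604)
o = -251332 (o = -6 + 2371*(-106) = -6 - 251326 = -251332)
D(P, k) = -290/289 - 36/k (D(P, k) = 290*(-1/289) - 36/k = -290/289 - 36/k)
o/279744 + 341926/D(l, -206) = -251332/279744 + 341926/(-290/289 - 36/(-206)) = -251332*1/279744 + 341926/(-290/289 - 36*(-1/206)) = -62833/69936 + 341926/(-290/289 + 18/103) = -62833/69936 + 341926/(-24668/29767) = -62833/69936 + 341926*(-29767/24668) = -62833/69936 - 5089055621/12334 = -177954484446239/431295312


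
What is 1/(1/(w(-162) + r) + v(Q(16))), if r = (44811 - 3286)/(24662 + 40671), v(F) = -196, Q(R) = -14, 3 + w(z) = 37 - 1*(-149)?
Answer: -11997464/2351437611 ≈ -0.0051022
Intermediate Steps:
w(z) = 183 (w(z) = -3 + (37 - 1*(-149)) = -3 + (37 + 149) = -3 + 186 = 183)
r = 41525/65333 ≈ 0.63559
1/(1/(w(-162) + r) + v(Q(16))) = 1/(1/(183 + 41525/65333) - 196) = 1/(1/(11997464/65333) - 196) = 1/(65333/11997464 - 196) = 1/(-2351437611/11997464) = -11997464/2351437611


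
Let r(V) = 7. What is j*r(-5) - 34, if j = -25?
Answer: -209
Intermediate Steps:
j*r(-5) - 34 = -25*7 - 34 = -175 - 34 = -209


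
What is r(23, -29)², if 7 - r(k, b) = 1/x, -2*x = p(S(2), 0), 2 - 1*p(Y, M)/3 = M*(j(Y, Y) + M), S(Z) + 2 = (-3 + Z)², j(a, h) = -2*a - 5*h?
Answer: 484/9 ≈ 53.778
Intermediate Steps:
j(a, h) = -5*h - 2*a
S(Z) = -2 + (-3 + Z)²
p(Y, M) = 6 - 3*M*(M - 7*Y) (p(Y, M) = 6 - 3*M*((-5*Y - 2*Y) + M) = 6 - 3*M*(-7*Y + M) = 6 - 3*M*(M - 7*Y))
x = -3 (x = -(6 - 3*0² + 21*0*(-2 + (-3 + 2)²))/2 = -(6 - 3*0 + 21*0*(-2 + (-1)²))/2 = -(6 + 0 + 21*0*(-2 + 1))/2 = -(6 + 0 + 21*0*(-1))/2 = -(6 + 0 + 0)/2 = -½*6 = -3)
r(k, b) = 22/3 (r(k, b) = 7 - 1/(-3) = 7 - 1*(-⅓) = 7 + ⅓ = 22/3)
r(23, -29)² = (22/3)² = 484/9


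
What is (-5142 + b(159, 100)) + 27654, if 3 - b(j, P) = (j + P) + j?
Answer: 22097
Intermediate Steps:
b(j, P) = 3 - P - 2*j (b(j, P) = 3 - ((j + P) + j) = 3 - ((P + j) + j) = 3 - (P + 2*j) = 3 + (-P - 2*j) = 3 - P - 2*j)
(-5142 + b(159, 100)) + 27654 = (-5142 + (3 - 1*100 - 2*159)) + 27654 = (-5142 + (3 - 100 - 318)) + 27654 = (-5142 - 415) + 27654 = -5557 + 27654 = 22097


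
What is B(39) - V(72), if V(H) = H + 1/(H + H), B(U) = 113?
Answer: 5903/144 ≈ 40.993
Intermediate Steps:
V(H) = H + 1/(2*H)
B(39) - V(72) = 113 - (72 + (½)/72) = 113 - (72 + (½)*(1/72)) = 113 - (72 + 1/144) = 113 - 1*10369/144 = 113 - 10369/144 = 5903/144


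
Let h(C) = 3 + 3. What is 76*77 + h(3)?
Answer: 5858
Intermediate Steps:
h(C) = 6
76*77 + h(3) = 76*77 + 6 = 5852 + 6 = 5858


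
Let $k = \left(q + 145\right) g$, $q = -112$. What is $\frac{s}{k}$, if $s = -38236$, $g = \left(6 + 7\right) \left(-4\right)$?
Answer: $\frac{869}{39} \approx 22.282$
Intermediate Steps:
$g = -52$ ($g = 13 \left(-4\right) = -52$)
$k = -1716$ ($k = \left(-112 + 145\right) \left(-52\right) = 33 \left(-52\right) = -1716$)
$\frac{s}{k} = - \frac{38236}{-1716} = \left(-38236\right) \left(- \frac{1}{1716}\right) = \frac{869}{39}$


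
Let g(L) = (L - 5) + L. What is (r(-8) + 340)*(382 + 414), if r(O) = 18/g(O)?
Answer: 1889704/7 ≈ 2.6996e+5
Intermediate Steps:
g(L) = -5 + 2*L (g(L) = (-5 + L) + L = -5 + 2*L)
r(O) = 18/(-5 + 2*O)
(r(-8) + 340)*(382 + 414) = (18/(-5 + 2*(-8)) + 340)*(382 + 414) = (18/(-5 - 16) + 340)*796 = (18/(-21) + 340)*796 = (18*(-1/21) + 340)*796 = (-6/7 + 340)*796 = (2374/7)*796 = 1889704/7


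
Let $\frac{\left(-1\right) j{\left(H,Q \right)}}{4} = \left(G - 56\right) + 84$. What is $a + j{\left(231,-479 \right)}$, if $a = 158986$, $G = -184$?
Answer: $159610$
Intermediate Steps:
$j{\left(H,Q \right)} = 624$ ($j{\left(H,Q \right)} = - 4 \left(\left(-184 - 56\right) + 84\right) = - 4 \left(-240 + 84\right) = \left(-4\right) \left(-156\right) = 624$)
$a + j{\left(231,-479 \right)} = 158986 + 624 = 159610$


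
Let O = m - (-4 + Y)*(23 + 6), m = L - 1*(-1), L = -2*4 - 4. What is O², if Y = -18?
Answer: 393129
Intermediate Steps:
L = -12 (L = -8 - 4 = -12)
m = -11 (m = -12 - 1*(-1) = -12 + 1 = -11)
O = 627 (O = -11 - (-4 - 18)*(23 + 6) = -11 - (-22)*29 = -11 - 1*(-638) = -11 + 638 = 627)
O² = 627² = 393129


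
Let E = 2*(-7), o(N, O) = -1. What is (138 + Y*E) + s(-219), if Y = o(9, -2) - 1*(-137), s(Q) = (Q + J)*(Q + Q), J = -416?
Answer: 276364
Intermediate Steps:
s(Q) = 2*Q*(-416 + Q) (s(Q) = (Q - 416)*(Q + Q) = (-416 + Q)*(2*Q) = 2*Q*(-416 + Q))
Y = 136 (Y = -1 - 1*(-137) = -1 + 137 = 136)
E = -14
(138 + Y*E) + s(-219) = (138 + 136*(-14)) + 2*(-219)*(-416 - 219) = (138 - 1904) + 2*(-219)*(-635) = -1766 + 278130 = 276364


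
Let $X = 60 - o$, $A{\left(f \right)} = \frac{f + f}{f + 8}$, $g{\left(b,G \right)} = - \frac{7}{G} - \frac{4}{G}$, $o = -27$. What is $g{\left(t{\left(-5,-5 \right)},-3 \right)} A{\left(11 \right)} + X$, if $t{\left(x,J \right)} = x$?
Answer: $\frac{5201}{57} \approx 91.246$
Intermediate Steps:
$g{\left(b,G \right)} = - \frac{11}{G}$
$A{\left(f \right)} = \frac{2 f}{8 + f}$
$X = 87$ ($X = 60 - -27 = 60 + 27 = 87$)
$g{\left(t{\left(-5,-5 \right)},-3 \right)} A{\left(11 \right)} + X = - \frac{11}{-3} \cdot 2 \cdot 11 \frac{1}{8 + 11} + 87 = \left(-11\right) \left(- \frac{1}{3}\right) 2 \cdot 11 \cdot \frac{1}{19} + 87 = \frac{11 \cdot 2 \cdot 11 \cdot \frac{1}{19}}{3} + 87 = \frac{11}{3} \cdot \frac{22}{19} + 87 = \frac{242}{57} + 87 = \frac{5201}{57}$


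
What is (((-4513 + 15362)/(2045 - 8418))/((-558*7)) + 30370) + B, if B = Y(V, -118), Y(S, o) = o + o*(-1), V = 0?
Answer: 755998537909/24892938 ≈ 30370.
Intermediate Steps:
Y(S, o) = 0 (Y(S, o) = o - o = 0)
B = 0
(((-4513 + 15362)/(2045 - 8418))/((-558*7)) + 30370) + B = (((-4513 + 15362)/(2045 - 8418))/((-558*7)) + 30370) + 0 = ((10849/(-6373))/((-93*42)) + 30370) + 0 = ((10849*(-1/6373))/(-3906) + 30370) + 0 = (-10849/6373*(-1/3906) + 30370) + 0 = (10849/24892938 + 30370) + 0 = 755998537909/24892938 + 0 = 755998537909/24892938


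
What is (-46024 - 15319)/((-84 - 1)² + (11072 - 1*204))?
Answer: -61343/18093 ≈ -3.3904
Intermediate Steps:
(-46024 - 15319)/((-84 - 1)² + (11072 - 1*204)) = -61343/((-85)² + (11072 - 204)) = -61343/(7225 + 10868) = -61343/18093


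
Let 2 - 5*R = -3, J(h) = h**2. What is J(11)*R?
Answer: 121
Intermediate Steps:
R = 1 (R = 2/5 - 1/5*(-3) = 2/5 + 3/5 = 1)
J(11)*R = 11**2*1 = 121*1 = 121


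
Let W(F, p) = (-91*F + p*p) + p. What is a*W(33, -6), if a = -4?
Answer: 11892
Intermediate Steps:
W(F, p) = p + p² - 91*F (W(F, p) = (-91*F + p²) + p = (p² - 91*F) + p = p + p² - 91*F)
a*W(33, -6) = -4*(-6 + (-6)² - 91*33) = -4*(-6 + 36 - 3003) = -4*(-2973) = 11892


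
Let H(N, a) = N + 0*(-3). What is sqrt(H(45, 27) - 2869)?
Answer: 2*I*sqrt(706) ≈ 53.141*I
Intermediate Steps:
H(N, a) = N (H(N, a) = N + 0 = N)
sqrt(H(45, 27) - 2869) = sqrt(45 - 2869) = sqrt(-2824) = 2*I*sqrt(706)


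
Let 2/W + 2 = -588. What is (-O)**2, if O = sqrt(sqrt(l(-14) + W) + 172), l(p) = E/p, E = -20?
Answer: 172 + 3*sqrt(675255)/2065 ≈ 173.19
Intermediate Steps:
l(p) = -20/p
W = -1/295 (W = 2/(-2 - 588) = 2/(-590) = 2*(-1/590) = -1/295 ≈ -0.0033898)
O = sqrt(172 + 3*sqrt(675255)/2065) (O = sqrt(sqrt(-20/(-14) - 1/295) + 172) = sqrt(sqrt(-20*(-1/14) - 1/295) + 172) = sqrt(sqrt(10/7 - 1/295) + 172) = sqrt(sqrt(2943/2065) + 172) = sqrt(3*sqrt(675255)/2065 + 172) = sqrt(172 + 3*sqrt(675255)/2065) ≈ 13.160)
(-O)**2 = (-sqrt(733446700 + 6195*sqrt(675255))/2065)**2 = 172 + 3*sqrt(675255)/2065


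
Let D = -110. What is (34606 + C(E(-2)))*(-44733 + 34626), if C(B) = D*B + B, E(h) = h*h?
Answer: -345356190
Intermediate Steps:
E(h) = h**2
C(B) = -109*B (C(B) = -110*B + B = -109*B)
(34606 + C(E(-2)))*(-44733 + 34626) = (34606 - 109*(-2)**2)*(-44733 + 34626) = (34606 - 109*4)*(-10107) = (34606 - 436)*(-10107) = 34170*(-10107) = -345356190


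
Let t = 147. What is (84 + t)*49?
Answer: 11319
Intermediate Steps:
(84 + t)*49 = (84 + 147)*49 = 231*49 = 11319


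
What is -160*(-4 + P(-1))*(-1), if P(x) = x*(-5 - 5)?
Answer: 960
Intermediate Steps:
P(x) = -10*x (P(x) = x*(-10) = -10*x)
-160*(-4 + P(-1))*(-1) = -160*(-4 - 10*(-1))*(-1) = -160*(-4 + 10)*(-1) = -960*(-1) = -160*(-6) = 960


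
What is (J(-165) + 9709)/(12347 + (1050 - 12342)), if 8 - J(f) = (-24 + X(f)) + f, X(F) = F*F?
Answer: -17319/1055 ≈ -16.416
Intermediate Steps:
X(F) = F**2
J(f) = 32 - f - f**2 (J(f) = 8 - ((-24 + f**2) + f) = 8 - (-24 + f + f**2) = 8 + (24 - f - f**2) = 32 - f - f**2)
(J(-165) + 9709)/(12347 + (1050 - 12342)) = ((32 - 1*(-165) - 1*(-165)**2) + 9709)/(12347 + (1050 - 12342)) = ((32 + 165 - 1*27225) + 9709)/(12347 - 11292) = ((32 + 165 - 27225) + 9709)/1055 = (-27028 + 9709)*(1/1055) = -17319*1/1055 = -17319/1055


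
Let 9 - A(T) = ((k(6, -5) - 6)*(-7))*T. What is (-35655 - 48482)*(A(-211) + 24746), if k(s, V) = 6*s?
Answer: 1645299035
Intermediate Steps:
A(T) = 9 + 210*T (A(T) = 9 - (6*6 - 6)*(-7)*T = 9 - (36 - 6)*(-7)*T = 9 - 30*(-7)*T = 9 - (-210)*T = 9 + 210*T)
(-35655 - 48482)*(A(-211) + 24746) = (-35655 - 48482)*((9 + 210*(-211)) + 24746) = -84137*((9 - 44310) + 24746) = -84137*(-44301 + 24746) = -84137*(-19555) = 1645299035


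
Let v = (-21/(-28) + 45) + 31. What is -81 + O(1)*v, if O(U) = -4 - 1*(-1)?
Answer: -1245/4 ≈ -311.25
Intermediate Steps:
O(U) = -3 (O(U) = -4 + 1 = -3)
v = 307/4 (v = (-21*(-1/28) + 45) + 31 = (3/4 + 45) + 31 = 183/4 + 31 = 307/4 ≈ 76.750)
-81 + O(1)*v = -81 - 3*307/4 = -81 - 921/4 = -1245/4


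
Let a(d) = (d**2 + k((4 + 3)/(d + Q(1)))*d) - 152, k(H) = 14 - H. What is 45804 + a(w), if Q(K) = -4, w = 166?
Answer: 6117511/81 ≈ 75525.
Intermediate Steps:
a(d) = -152 + d**2 + d*(14 - 7/(-4 + d)) (a(d) = (d**2 + (14 - (4 + 3)/(d - 4))*d) - 152 = (d**2 + (14 - 7/(-4 + d))*d) - 152 = (d**2 + d*(14 - 7/(-4 + d))) - 152 = -152 + d**2 + d*(14 - 7/(-4 + d)))
45804 + a(w) = 45804 + (608 + 166**3 - 215*166 + 10*166**2)/(-4 + 166) = 45804 + (608 + 4574296 - 35690 + 10*27556)/162 = 45804 + (608 + 4574296 - 35690 + 275560)/162 = 45804 + (1/162)*4814774 = 45804 + 2407387/81 = 6117511/81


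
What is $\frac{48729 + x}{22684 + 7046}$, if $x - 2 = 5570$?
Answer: $\frac{54301}{29730} \approx 1.8265$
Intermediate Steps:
$x = 5572$ ($x = 2 + 5570 = 5572$)
$\frac{48729 + x}{22684 + 7046} = \frac{48729 + 5572}{22684 + 7046} = \frac{54301}{29730}$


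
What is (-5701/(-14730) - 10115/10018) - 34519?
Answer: -1273473237248/36891285 ≈ -34520.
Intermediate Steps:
(-5701/(-14730) - 10115/10018) - 34519 = (-5701*(-1/14730) - 10115*1/10018) - 34519 = (5701/14730 - 10115/10018) - 34519 = -22970333/36891285 - 34519 = -1273473237248/36891285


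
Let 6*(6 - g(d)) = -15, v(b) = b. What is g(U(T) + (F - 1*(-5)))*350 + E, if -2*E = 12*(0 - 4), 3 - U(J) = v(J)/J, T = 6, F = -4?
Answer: 2999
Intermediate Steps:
U(J) = 2 (U(J) = 3 - J/J = 3 - 1*1 = 3 - 1 = 2)
g(d) = 17/2 (g(d) = 6 - ⅙*(-15) = 6 + 5/2 = 17/2)
E = 24 (E = -6*(0 - 4) = -6*(-4) = -½*(-48) = 24)
g(U(T) + (F - 1*(-5)))*350 + E = (17/2)*350 + 24 = 2975 + 24 = 2999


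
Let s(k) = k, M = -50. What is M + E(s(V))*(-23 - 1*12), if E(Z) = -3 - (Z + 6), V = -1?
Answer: 230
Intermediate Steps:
E(Z) = -9 - Z (E(Z) = -3 - (6 + Z) = -3 + (-6 - Z) = -9 - Z)
M + E(s(V))*(-23 - 1*12) = -50 + (-9 - 1*(-1))*(-23 - 1*12) = -50 + (-9 + 1)*(-23 - 12) = -50 - 8*(-35) = -50 + 280 = 230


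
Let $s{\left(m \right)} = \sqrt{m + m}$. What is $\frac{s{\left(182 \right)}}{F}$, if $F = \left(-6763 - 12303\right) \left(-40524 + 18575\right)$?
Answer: $\frac{\sqrt{91}}{209239817} \approx 4.5591 \cdot 10^{-8}$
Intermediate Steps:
$F = 418479634$ ($F = \left(-19066\right) \left(-21949\right) = 418479634$)
$s{\left(m \right)} = \sqrt{2} \sqrt{m}$ ($s{\left(m \right)} = \sqrt{2 m} = \sqrt{2} \sqrt{m}$)
$\frac{s{\left(182 \right)}}{F} = \frac{\sqrt{2} \sqrt{182}}{418479634} = 2 \sqrt{91} \cdot \frac{1}{418479634} = \frac{\sqrt{91}}{209239817}$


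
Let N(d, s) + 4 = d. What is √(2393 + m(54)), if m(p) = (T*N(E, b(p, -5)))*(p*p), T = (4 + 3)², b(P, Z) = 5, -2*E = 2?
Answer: I*√712027 ≈ 843.82*I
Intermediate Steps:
E = -1 (E = -½*2 = -1)
N(d, s) = -4 + d
T = 49 (T = 7² = 49)
m(p) = -245*p² (m(p) = (49*(-4 - 1))*(p*p) = (49*(-5))*p² = -245*p²)
√(2393 + m(54)) = √(2393 - 245*54²) = √(2393 - 245*2916) = √(2393 - 714420) = √(-712027) = I*√712027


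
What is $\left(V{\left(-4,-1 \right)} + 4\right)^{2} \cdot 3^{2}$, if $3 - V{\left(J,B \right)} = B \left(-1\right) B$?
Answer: $576$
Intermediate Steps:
$V{\left(J,B \right)} = 3 + B^{2}$ ($V{\left(J,B \right)} = 3 - B \left(-1\right) B = 3 - - B B = 3 - - B^{2} = 3 + B^{2}$)
$\left(V{\left(-4,-1 \right)} + 4\right)^{2} \cdot 3^{2} = \left(\left(3 + \left(-1\right)^{2}\right) + 4\right)^{2} \cdot 3^{2} = \left(\left(3 + 1\right) + 4\right)^{2} \cdot 9 = \left(4 + 4\right)^{2} \cdot 9 = 8^{2} \cdot 9 = 64 \cdot 9 = 576$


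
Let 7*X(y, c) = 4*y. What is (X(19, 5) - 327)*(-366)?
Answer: 809958/7 ≈ 1.1571e+5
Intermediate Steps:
X(y, c) = 4*y/7 (X(y, c) = (4*y)/7 = 4*y/7)
(X(19, 5) - 327)*(-366) = ((4/7)*19 - 327)*(-366) = (76/7 - 327)*(-366) = -2213/7*(-366) = 809958/7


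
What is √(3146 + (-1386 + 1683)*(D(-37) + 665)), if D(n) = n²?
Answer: 2*√151811 ≈ 779.26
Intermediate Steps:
√(3146 + (-1386 + 1683)*(D(-37) + 665)) = √(3146 + (-1386 + 1683)*((-37)² + 665)) = √(3146 + 297*(1369 + 665)) = √(3146 + 297*2034) = √(3146 + 604098) = √607244 = 2*√151811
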